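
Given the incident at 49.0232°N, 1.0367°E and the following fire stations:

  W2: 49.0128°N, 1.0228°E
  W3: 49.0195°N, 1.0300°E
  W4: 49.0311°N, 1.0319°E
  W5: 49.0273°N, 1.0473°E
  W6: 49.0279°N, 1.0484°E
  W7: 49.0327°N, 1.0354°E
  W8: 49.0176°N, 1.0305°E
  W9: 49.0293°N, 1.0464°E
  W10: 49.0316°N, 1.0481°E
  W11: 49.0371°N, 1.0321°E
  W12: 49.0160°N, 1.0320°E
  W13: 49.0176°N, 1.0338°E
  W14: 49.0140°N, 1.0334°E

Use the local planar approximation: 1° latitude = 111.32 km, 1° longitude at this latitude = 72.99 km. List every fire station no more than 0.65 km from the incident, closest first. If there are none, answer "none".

W3

Distances from 49.0232°N, 1.0367°E:
W2: 1.5394 km
W3: 0.6394 km
W4: 0.9466 km
W5: 0.8983 km
W6: 1.0015 km
W7: 1.0618 km
W8: 0.7703 km
W9: 0.9810 km
W10: 1.2517 km
W11: 1.5834 km
W12: 0.8718 km
W13: 0.6583 km
W14: 1.0521 km
Threshold 0.65 km: W3 (0.6394 km) is within range.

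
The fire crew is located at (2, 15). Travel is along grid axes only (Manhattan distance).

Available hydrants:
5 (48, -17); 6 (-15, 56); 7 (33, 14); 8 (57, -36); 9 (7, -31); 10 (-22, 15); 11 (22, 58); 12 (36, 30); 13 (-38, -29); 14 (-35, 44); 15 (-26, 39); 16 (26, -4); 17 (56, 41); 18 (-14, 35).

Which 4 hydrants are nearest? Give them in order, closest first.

10, 7, 18, 16

Distances from (2, 15):
5: |46| + |-32| = 46 + 32 = 78
6: |-17| + |41| = 17 + 41 = 58
7: |31| + |-1| = 31 + 1 = 32
8: |55| + |-51| = 55 + 51 = 106
9: |5| + |-46| = 5 + 46 = 51
10: |-24| + |0| = 24 + 0 = 24
11: |20| + |43| = 20 + 43 = 63
12: |34| + |15| = 34 + 15 = 49
13: |-40| + |-44| = 40 + 44 = 84
14: |-37| + |29| = 37 + 29 = 66
15: |-28| + |24| = 28 + 24 = 52
16: |24| + |-19| = 24 + 19 = 43
17: |54| + |26| = 54 + 26 = 80
18: |-16| + |20| = 16 + 20 = 36
Sorted: 10 (24) < 7 (32) < 18 (36) < 16 (43) < 12 (49) < 9 (51) < …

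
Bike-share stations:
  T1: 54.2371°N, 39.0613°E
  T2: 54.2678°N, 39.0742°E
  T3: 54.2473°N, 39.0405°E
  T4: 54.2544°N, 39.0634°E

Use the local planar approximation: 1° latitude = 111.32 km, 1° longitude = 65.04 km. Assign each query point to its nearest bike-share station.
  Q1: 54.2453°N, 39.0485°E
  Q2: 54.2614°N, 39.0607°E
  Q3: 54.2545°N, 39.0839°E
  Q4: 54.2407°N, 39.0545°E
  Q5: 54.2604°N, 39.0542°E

Q1 at 54.2453°N, 39.0485°E:
  T1: 1.2354 km
  T2: 3.0112 km
  T3: 0.5660 km
  T4: 1.4019 km
  → nearest: T3 (0.5660 km)
Q2 at 54.2614°N, 39.0607°E:
  T1: 2.7054 km
  T2: 1.1307 km
  T3: 2.0469 km
  T4: 0.7988 km
  → nearest: T4 (0.7988 km)
Q3 at 54.2545°N, 39.0839°E:
  T1: 2.4316 km
  T2: 1.6094 km
  T3: 2.9343 km
  T4: 1.3334 km
  → nearest: T4 (1.3334 km)
Q4 at 54.2407°N, 39.0545°E:
  T1: 0.5968 km
  T2: 3.2776 km
  T3: 1.1700 km
  T4: 1.6312 km
  → nearest: T1 (0.5968 km)
Q5 at 54.2604°N, 39.0542°E:
  T1: 2.6345 km
  T2: 1.5397 km
  T3: 1.7090 km
  T4: 0.8968 km
  → nearest: T4 (0.8968 km)

Q1→T3; Q2→T4; Q3→T4; Q4→T1; Q5→T4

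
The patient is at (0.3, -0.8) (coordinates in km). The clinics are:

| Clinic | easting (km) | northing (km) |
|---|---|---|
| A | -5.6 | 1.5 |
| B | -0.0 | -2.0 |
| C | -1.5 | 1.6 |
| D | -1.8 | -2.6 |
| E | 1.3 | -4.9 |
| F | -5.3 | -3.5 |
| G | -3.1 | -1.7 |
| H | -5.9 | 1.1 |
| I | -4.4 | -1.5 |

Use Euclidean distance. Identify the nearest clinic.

B

Distances from (0.3, -0.8):
A: 6.3 km
B: 1.2 km
C: 3.0 km
D: 2.8 km
E: 4.2 km
F: 6.2 km
G: 3.5 km
H: 6.5 km
I: 4.8 km
Minimum: B at 1.2 km.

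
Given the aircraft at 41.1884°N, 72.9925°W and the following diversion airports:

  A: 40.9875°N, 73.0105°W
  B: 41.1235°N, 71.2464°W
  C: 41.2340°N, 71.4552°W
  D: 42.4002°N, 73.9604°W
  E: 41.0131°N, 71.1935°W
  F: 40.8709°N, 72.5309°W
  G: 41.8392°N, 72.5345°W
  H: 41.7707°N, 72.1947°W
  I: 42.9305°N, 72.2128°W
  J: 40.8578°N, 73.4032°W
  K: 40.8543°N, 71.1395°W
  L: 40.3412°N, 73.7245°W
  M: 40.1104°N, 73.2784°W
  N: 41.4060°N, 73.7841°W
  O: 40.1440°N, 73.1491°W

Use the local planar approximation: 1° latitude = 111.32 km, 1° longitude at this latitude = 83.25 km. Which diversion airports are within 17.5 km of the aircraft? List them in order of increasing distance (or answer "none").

none

Distances from 41.1884°N, 72.9925°W:
A: 22.4143 km
B: 145.5423 km
C: 128.0809 km
D: 157.1309 km
E: 151.0327 km
F: 52.2105 km
G: 81.8679 km
H: 92.8065 km
I: 204.5052 km
J: 50.2337 km
K: 158.6823 km
L: 112.2853 km
M: 122.3405 km
N: 70.2116 km
O: 116.9913 km
Threshold 17.5 km: none within range.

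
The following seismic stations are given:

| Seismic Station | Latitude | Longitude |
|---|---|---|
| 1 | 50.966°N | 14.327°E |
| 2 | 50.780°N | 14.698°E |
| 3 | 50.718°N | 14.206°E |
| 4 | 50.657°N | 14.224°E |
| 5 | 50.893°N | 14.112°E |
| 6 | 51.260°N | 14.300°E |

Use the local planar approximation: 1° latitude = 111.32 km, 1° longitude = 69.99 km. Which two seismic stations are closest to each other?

Pairwise distances:
1–2: 33.211 km
1–3: 28.877 km
1–4: 35.145 km
1–5: 17.102 km
1–6: 32.783 km
2–3: 35.120 km
2–4: 35.890 km
2–5: 42.900 km
2–6: 60.259 km
3–4: 6.906 km
3–5: 20.562 km
3–6: 60.693 km
4–5: 27.416 km
4–6: 67.336 km
5–6: 42.921 km
Closest pair: 3–4 at 6.906 km.

3 and 4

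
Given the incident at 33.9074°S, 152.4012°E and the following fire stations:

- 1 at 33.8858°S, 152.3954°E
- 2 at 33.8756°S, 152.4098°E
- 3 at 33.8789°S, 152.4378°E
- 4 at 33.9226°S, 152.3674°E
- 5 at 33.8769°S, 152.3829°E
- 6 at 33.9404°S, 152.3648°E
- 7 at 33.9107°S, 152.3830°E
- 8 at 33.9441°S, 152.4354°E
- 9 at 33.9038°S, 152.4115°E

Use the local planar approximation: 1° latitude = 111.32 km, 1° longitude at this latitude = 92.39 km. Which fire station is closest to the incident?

9

Distances from 33.9074°S, 152.4012°E:
1: √((0.0216·111.32)² + (-0.0058·92.39)²) = √(5.781678 + 0.287148) = 2.4635 km
2: √((0.0318·111.32)² + (0.0086·92.39)²) = √(12.531430 + 0.631316) = 3.6280 km
3: √((0.0285·111.32)² + (0.0366·92.39)²) = √(10.065518 + 11.434366) = 4.6368 km
4: √((-0.0152·111.32)² + (-0.0338·92.39)²) = √(2.863081 + 9.751767) = 3.5517 km
5: √((0.0305·111.32)² + (-0.0183·92.39)²) = √(11.527790 + 2.858592) = 3.7929 km
6: √((-0.0330·111.32)² + (-0.0364·92.39)²) = √(13.495043 + 11.309742) = 4.9804 km
7: √((-0.0033·111.32)² + (-0.0182·92.39)²) = √(0.134950 + 2.827436) = 1.7212 km
8: √((-0.0367·111.32)² + (0.0342·92.39)²) = √(16.690853 + 9.983944) = 5.1648 km
9: √((0.0036·111.32)² + (0.0103·92.39)²) = √(0.160602 + 0.905575) = 1.0326 km
Minimum: 9 at 1.0326 km.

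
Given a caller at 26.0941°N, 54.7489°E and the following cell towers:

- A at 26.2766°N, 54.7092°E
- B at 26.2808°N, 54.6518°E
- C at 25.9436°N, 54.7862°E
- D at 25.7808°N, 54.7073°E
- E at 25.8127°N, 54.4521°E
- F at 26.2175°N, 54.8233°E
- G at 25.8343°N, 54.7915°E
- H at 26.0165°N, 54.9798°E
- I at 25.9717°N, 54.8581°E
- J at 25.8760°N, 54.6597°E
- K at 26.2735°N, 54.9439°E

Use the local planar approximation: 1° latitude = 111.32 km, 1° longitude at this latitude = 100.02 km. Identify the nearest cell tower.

F

Distances from 26.0941°N, 54.7489°E:
A: √((0.1825·111.32)² + (-0.0397·100.02)²) = √(412.735793 + 15.767205) = 20.7003 km
B: √((0.1867·111.32)² + (-0.0971·100.02)²) = √(431.951545 + 94.321817) = 22.9406 km
C: √((-0.1505·111.32)² + (0.0373·100.02)²) = √(280.685123 + 13.918466) = 17.1640 km
D: √((-0.3133·111.32)² + (-0.0416·100.02)²) = √(1216.374158 + 17.312523) = 35.1239 km
E: √((-0.2814·111.32)² + (-0.2968·100.02)²) = √(981.283692 + 881.254796) = 43.1571 km
F: √((0.1234·111.32)² + (0.0744·100.02)²) = √(188.702092 + 55.375744) = 15.6230 km
G: √((-0.2598·111.32)² + (0.0426·100.02)²) = √(836.420539 + 18.154860) = 29.2331 km
H: √((-0.0776·111.32)² + (0.2309·100.02)²) = √(74.622507 + 533.361381) = 24.6573 km
I: √((-0.1224·111.32)² + (0.1092·100.02)²) = √(185.656103 + 119.294103) = 17.4628 km
J: √((-0.2181·111.32)² + (-0.0892·100.02)²) = √(589.464597 + 79.598230) = 25.8662 km
K: √((0.1794·111.32)² + (0.1950·100.02)²) = √(398.833172 + 380.402115) = 27.9148 km
Minimum: F at 15.6230 km.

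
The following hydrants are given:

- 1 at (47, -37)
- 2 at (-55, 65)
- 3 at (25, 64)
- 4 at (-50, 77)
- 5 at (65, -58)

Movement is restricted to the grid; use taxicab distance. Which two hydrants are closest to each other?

Pairwise distances:
1–2: 204
1–3: 123
1–4: 211
1–5: 39
2–3: 81
2–4: 17
2–5: 243
3–4: 88
3–5: 162
4–5: 250
Closest pair: 2–4 at 17.

2 and 4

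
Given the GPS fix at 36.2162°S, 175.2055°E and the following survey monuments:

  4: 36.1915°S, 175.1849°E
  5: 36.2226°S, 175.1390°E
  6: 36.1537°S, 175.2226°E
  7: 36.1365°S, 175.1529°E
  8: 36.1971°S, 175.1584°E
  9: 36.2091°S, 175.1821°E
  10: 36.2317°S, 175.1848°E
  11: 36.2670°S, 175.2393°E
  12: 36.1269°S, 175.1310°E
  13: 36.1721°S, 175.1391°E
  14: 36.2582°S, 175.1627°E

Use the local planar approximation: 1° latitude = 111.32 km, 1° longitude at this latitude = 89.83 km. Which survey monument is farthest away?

12

Distances from 36.2162°S, 175.2055°E:
4: √((0.0247·111.32)² + (-0.0206·89.83)²) = √(7.560322 + 3.424343) = 3.3143 km
5: √((-0.0064·111.32)² + (-0.0665·89.83)²) = √(0.507582 + 35.685032) = 6.0160 km
6: √((0.0625·111.32)² + (0.0171·89.83)²) = √(48.406806 + 2.359582) = 7.1251 km
7: √((0.0797·111.32)² + (-0.0526·89.83)²) = √(78.716004 + 22.326173) = 10.0520 km
8: √((0.0191·111.32)² + (-0.0471·89.83)²) = √(4.520777 + 17.901302) = 4.7352 km
9: √((0.0071·111.32)² + (-0.0234·89.83)²) = √(0.624688 + 4.418496) = 2.2457 km
10: √((-0.0155·111.32)² + (-0.0207·89.83)²) = √(2.977212 + 3.457670) = 2.5367 km
11: √((-0.0508·111.32)² + (0.0338·89.83)²) = √(31.979658 + 9.218838) = 6.4186 km
12: √((0.0893·111.32)² + (-0.0745·89.83)²) = √(98.821016 + 44.787348) = 11.9837 km
13: √((0.0441·111.32)² + (-0.0664·89.83)²) = √(24.100362 + 35.577789) = 7.7252 km
14: √((-0.0420·111.32)² + (-0.0428·89.83)²) = √(21.859739 + 14.781903) = 6.0532 km
Maximum: 12 at 11.9837 km.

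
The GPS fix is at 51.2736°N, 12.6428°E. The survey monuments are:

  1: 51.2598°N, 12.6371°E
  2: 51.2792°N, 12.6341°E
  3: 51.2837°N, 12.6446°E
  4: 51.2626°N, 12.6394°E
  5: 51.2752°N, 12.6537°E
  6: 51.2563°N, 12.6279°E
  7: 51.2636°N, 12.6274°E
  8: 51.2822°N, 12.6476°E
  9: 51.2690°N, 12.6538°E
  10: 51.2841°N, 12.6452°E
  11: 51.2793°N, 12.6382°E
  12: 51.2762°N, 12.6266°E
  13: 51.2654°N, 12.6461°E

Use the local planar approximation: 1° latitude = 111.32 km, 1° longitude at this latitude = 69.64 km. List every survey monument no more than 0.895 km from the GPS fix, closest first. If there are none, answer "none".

Distances from 51.2736°N, 12.6428°E:
1: 1.5867 km
2: 0.8693 km
3: 1.1313 km
4: 1.2472 km
5: 0.7797 km
6: 2.1876 km
7: 1.5458 km
8: 1.0140 km
9: 0.9214 km
10: 1.1807 km
11: 0.7108 km
12: 1.1647 km
13: 0.9413 km
Threshold 0.895 km: 11 (0.7108 km), 5 (0.7797 km), 2 (0.8693 km) are within range.

11, 5, 2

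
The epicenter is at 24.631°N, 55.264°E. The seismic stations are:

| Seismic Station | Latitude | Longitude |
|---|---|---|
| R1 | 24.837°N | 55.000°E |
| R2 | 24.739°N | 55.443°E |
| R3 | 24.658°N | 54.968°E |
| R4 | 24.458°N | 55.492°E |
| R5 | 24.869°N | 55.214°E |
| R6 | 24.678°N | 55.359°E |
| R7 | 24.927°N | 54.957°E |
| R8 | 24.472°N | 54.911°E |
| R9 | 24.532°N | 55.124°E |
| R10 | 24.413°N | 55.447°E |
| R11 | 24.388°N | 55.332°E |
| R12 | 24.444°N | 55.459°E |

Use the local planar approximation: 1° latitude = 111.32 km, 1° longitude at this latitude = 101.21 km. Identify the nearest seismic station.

R6

Distances from 24.631°N, 55.264°E:
R1: 35.211 km
R2: 21.743 km
R3: 30.109 km
R4: 30.056 km
R5: 26.973 km
R6: 10.946 km
R7: 45.290 km
R8: 39.871 km
R9: 17.951 km
R10: 30.528 km
R11: 27.913 km
R12: 28.685 km
Minimum: R6 at 10.946 km.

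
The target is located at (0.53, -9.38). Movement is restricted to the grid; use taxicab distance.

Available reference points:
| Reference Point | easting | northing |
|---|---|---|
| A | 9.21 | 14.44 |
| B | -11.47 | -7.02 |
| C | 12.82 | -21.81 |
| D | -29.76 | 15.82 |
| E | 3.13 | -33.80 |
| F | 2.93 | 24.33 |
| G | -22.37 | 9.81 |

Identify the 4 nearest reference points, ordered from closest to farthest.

B, C, E, A

Distances from (0.53, -9.38):
A: 32.50
B: 14.36
C: 24.72
D: 55.49
E: 27.02
F: 36.11
G: 42.09
Sorted: B (14.36) < C (24.72) < E (27.02) < A (32.50) < F (36.11) < G (42.09) < …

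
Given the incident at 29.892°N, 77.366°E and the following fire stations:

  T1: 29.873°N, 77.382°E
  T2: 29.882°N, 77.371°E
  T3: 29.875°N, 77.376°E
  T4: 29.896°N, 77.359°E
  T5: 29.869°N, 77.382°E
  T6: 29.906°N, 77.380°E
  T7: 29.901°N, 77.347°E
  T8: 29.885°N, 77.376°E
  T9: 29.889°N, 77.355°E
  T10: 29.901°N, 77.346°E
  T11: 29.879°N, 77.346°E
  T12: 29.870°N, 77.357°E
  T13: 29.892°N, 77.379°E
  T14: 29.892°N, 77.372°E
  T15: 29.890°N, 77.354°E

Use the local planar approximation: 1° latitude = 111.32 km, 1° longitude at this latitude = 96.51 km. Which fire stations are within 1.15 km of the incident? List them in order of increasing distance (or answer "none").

T14, T4, T9

Distances from 29.892°N, 77.366°E:
T1: 2.619 km
T2: 1.213 km
T3: 2.124 km
T4: 0.809 km
T5: 2.990 km
T6: 2.063 km
T7: 2.090 km
T8: 1.240 km
T9: 1.113 km
T10: 2.175 km
T11: 2.412 km
T12: 2.599 km
T13: 1.255 km
T14: 0.579 km
T15: 1.179 km
Threshold 1.15 km: T14 (0.579 km), T4 (0.809 km), T9 (1.113 km) are within range.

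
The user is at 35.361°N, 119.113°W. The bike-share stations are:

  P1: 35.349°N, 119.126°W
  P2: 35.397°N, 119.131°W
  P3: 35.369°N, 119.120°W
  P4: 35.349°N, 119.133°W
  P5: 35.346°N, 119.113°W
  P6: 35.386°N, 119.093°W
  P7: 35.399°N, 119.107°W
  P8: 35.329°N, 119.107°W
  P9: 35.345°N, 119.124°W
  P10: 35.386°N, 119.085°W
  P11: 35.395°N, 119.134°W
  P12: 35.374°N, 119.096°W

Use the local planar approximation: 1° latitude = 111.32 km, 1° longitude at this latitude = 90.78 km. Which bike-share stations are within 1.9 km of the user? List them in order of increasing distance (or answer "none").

Distances from 35.361°N, 119.113°W:
P1: √((-0.012·111.32)² + (-0.013·90.78)²) = √(1.78447 + 1.39273) = 1.782 km
P2: √((0.036·111.32)² + (-0.018·90.78)²) = √(16.06022 + 2.67009) = 4.328 km
P3: √((0.008·111.32)² + (-0.007·90.78)²) = √(0.79310 + 0.40381) = 1.094 km
P4: √((-0.012·111.32)² + (-0.020·90.78)²) = √(1.78447 + 3.29640) = 2.254 km
P5: √((-0.015·111.32)² + (0.000·90.78)²) = √(2.78823 + 0.00000) = 1.670 km
P6: √((0.025·111.32)² + (0.020·90.78)²) = √(7.74509 + 3.29640) = 3.323 km
P7: √((0.038·111.32)² + (0.006·90.78)²) = √(17.89425 + 0.29668) = 4.265 km
P8: √((-0.032·111.32)² + (0.006·90.78)²) = √(12.68955 + 0.29668) = 3.604 km
P9: √((-0.016·111.32)² + (-0.011·90.78)²) = √(3.17239 + 0.99716) = 2.042 km
P10: √((0.025·111.32)² + (0.028·90.78)²) = √(7.74509 + 6.46095) = 3.769 km
P11: √((0.034·111.32)² + (-0.021·90.78)²) = √(14.32532 + 3.63428) = 4.238 km
P12: √((0.013·111.32)² + (0.017·90.78)²) = √(2.09427 + 2.38165) = 2.116 km
Threshold 1.9 km: P3 (1.094 km), P5 (1.670 km), P1 (1.782 km) are within range.

P3, P5, P1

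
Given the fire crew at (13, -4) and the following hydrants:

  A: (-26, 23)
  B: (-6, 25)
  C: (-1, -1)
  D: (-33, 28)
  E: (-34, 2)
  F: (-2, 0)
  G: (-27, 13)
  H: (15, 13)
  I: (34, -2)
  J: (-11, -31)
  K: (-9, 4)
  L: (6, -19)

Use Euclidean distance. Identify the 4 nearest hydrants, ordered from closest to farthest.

C, F, L, H

Distances from (13, -4):
A: √((-39)² + (27)²) = √(1521.0000 + 729.0000) = 47.43
B: √((-19)² + (29)²) = √(361.0000 + 841.0000) = 34.67
C: √((-14)² + (3)²) = √(196.0000 + 9.0000) = 14.32
D: √((-46)² + (32)²) = √(2116.0000 + 1024.0000) = 56.04
E: √((-47)² + (6)²) = √(2209.0000 + 36.0000) = 47.38
F: √((-15)² + (4)²) = √(225.0000 + 16.0000) = 15.52
G: √((-40)² + (17)²) = √(1600.0000 + 289.0000) = 43.46
H: √((2)² + (17)²) = √(4.0000 + 289.0000) = 17.12
I: √((21)² + (2)²) = √(441.0000 + 4.0000) = 21.10
J: √((-24)² + (-27)²) = √(576.0000 + 729.0000) = 36.12
K: √((-22)² + (8)²) = √(484.0000 + 64.0000) = 23.41
L: √((-7)² + (-15)²) = √(49.0000 + 225.0000) = 16.55
Sorted: C (14.32) < F (15.52) < L (16.55) < H (17.12) < I (21.10) < K (23.41) < …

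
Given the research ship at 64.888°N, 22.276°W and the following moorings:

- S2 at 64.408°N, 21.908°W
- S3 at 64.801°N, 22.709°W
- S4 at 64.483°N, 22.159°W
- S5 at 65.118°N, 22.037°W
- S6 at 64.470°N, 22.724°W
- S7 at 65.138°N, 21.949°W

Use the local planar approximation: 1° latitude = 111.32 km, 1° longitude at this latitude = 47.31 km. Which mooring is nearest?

S3

Distances from 64.888°N, 22.276°W:
S2: √((-0.480·111.32)² + (0.368·47.31)²) = √(2855.14961 + 303.11089) = 56.198 km
S3: √((-0.087·111.32)² + (-0.433·47.31)²) = √(93.79613 + 419.64465) = 22.659 km
S4: √((-0.405·111.32)² + (0.117·47.31)²) = √(2032.62116 + 30.63921) = 45.423 km
S5: √((0.230·111.32)² + (0.239·47.31)²) = √(655.54433 + 127.85028) = 27.989 km
S6: √((-0.418·111.32)² + (-0.448·47.31)²) = √(2165.20469 + 449.22294) = 51.131 km
S7: √((0.250·111.32)² + (0.327·47.31)²) = √(774.50890 + 239.33235) = 31.841 km
Minimum: S3 at 22.659 km.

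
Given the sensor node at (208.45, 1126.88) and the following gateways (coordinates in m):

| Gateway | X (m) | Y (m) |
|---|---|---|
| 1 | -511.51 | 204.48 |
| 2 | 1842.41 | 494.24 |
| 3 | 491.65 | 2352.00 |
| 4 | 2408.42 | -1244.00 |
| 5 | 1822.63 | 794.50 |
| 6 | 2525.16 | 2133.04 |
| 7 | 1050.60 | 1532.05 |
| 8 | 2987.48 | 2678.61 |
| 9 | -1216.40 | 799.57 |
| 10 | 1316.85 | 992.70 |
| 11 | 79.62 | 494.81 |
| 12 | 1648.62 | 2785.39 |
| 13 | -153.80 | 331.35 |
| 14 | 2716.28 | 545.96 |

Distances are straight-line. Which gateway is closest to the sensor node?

11

Distances from (208.45, 1126.88):
1: √((-719.96)² + (-922.40)²) = √(518342.4016 + 850821.7600) = 1170.11 m
2: √((1633.96)² + (-632.64)²) = √(2669825.2816 + 400233.3696) = 1752.16 m
3: √((283.20)² + (1225.12)²) = √(80202.2400 + 1500919.0144) = 1257.43 m
4: √((2199.97)² + (-2370.88)²) = √(4839868.0009 + 5621071.9744) = 3234.34 m
5: √((1614.18)² + (-332.38)²) = √(2605577.0724 + 110476.4644) = 1648.05 m
6: √((2316.71)² + (1006.16)²) = √(5367145.2241 + 1012357.9456) = 2525.77 m
7: √((842.15)² + (405.17)²) = √(709216.6225 + 164162.7289) = 934.55 m
8: √((2779.03)² + (1551.73)²) = √(7723007.7409 + 2407865.9929) = 3182.90 m
9: √((-1424.85)² + (-327.31)²) = √(2030197.5225 + 107131.8361) = 1461.96 m
10: √((1108.40)² + (-134.18)²) = √(1228550.5600 + 18004.2724) = 1116.49 m
11: √((-128.83)² + (-632.07)²) = √(16597.1689 + 399512.4849) = 645.07 m
12: √((1440.17)² + (1658.51)²) = √(2074089.6289 + 2750655.4201) = 2196.53 m
13: √((-362.25)² + (-795.53)²) = √(131225.0625 + 632867.9809) = 874.12 m
14: √((2507.83)² + (-580.92)²) = √(6289211.3089 + 337468.0464) = 2574.23 m
Minimum: 11 at 645.07 m.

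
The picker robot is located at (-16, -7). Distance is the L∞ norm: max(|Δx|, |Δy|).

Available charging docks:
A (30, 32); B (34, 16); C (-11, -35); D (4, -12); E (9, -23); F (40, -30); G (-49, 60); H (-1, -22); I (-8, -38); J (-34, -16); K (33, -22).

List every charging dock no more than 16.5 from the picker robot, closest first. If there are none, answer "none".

Distances from (-16, -7):
A: max(|46|, |39|) = 46
B: max(|50|, |23|) = 50
C: max(|5|, |-28|) = 28
D: max(|20|, |-5|) = 20
E: max(|25|, |-16|) = 25
F: max(|56|, |-23|) = 56
G: max(|-33|, |67|) = 67
H: max(|15|, |-15|) = 15
I: max(|8|, |-31|) = 31
J: max(|-18|, |-9|) = 18
K: max(|49|, |-15|) = 49
Threshold 16.5: H (15) is within range.

H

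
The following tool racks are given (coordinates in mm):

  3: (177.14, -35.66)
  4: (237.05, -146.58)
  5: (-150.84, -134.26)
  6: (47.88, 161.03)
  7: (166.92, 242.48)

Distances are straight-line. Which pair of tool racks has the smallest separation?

3 and 4

Pairwise distances:
3–4: √((59.91)² + (-110.92)²) = √(3589.2081 + 12303.2464) = 126.07 mm
3–5: √((-327.98)² + (-98.60)²) = √(107570.8804 + 9721.9600) = 342.48 mm
3–6: √((-129.26)² + (196.69)²) = √(16708.1476 + 38686.9561) = 235.36 mm
3–7: √((-10.22)² + (278.14)²) = √(104.4484 + 77361.8596) = 278.33 mm
4–5: √((-387.89)² + (12.32)²) = √(150458.6521 + 151.7824) = 388.09 mm
4–6: √((-189.17)² + (307.61)²) = √(35785.2889 + 94623.9121) = 361.12 mm
4–7: √((-70.13)² + (389.06)²) = √(4918.2169 + 151367.6836) = 395.33 mm
5–6: √((198.72)² + (295.29)²) = √(39489.6384 + 87196.1841) = 355.93 mm
5–7: √((317.76)² + (376.74)²) = √(100971.4176 + 141933.0276) = 492.85 mm
6–7: √((119.04)² + (81.45)²) = √(14170.5216 + 6634.1025) = 144.24 mm
Closest pair: 3–4 at 126.07 mm.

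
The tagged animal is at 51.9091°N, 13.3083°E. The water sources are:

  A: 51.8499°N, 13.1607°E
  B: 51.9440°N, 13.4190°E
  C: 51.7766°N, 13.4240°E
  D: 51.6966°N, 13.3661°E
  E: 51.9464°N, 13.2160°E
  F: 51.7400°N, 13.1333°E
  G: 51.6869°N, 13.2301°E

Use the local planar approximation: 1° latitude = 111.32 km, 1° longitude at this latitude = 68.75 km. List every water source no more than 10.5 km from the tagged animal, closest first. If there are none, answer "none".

E, B

Distances from 51.9091°N, 13.3083°E:
A: √((-0.0592·111.32)² + (-0.1476·68.75)²) = √(43.429998 + 102.971756) = 12.0997 km
B: √((0.0349·111.32)² + (0.1107·68.75)²) = √(15.093753 + 57.921613) = 8.5449 km
C: √((-0.1325·111.32)² + (0.1157·68.75)²) = √(217.559550 + 63.272082) = 16.7580 km
D: √((-0.2125·111.32)² + (0.0578·68.75)²) = √(559.582680 + 15.790689) = 23.9869 km
E: √((0.0373·111.32)² + (-0.0923·68.75)²) = √(17.241064 + 40.266957) = 7.5834 km
F: √((-0.1691·111.32)² + (-0.1750·68.75)²) = √(354.350957 + 144.750977) = 22.3406 km
G: √((-0.2222·111.32)² + (-0.0782·68.75)²) = √(611.835264 + 28.904064) = 25.3128 km
Threshold 10.5 km: E (7.5834 km), B (8.5449 km) are within range.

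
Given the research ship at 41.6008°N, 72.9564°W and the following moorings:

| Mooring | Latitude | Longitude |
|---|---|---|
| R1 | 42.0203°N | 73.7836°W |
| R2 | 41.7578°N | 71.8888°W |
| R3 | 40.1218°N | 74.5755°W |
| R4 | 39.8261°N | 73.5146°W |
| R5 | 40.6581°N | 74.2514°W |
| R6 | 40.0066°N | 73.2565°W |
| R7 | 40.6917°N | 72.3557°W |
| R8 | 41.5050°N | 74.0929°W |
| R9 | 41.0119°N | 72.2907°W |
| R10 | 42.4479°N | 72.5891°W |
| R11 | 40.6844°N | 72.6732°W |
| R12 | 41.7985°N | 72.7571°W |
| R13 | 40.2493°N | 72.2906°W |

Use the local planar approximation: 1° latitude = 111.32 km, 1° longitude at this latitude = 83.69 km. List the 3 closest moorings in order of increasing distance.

R12, R1, R9

Distances from 41.6008°N, 72.9564°W:
R1: √((0.4195·111.32)² + (-0.8272·83.69)²) = √(2180.772318 + 4792.566936) = 83.5065 km
R2: √((0.1570·111.32)² + (1.0676·83.69)²) = √(305.453918 + 7982.965749) = 91.0408 km
R3: √((-1.4790·111.32)² + (-1.6191·83.69)²) = √(27107.080364 + 18360.921815) = 213.2323 km
R4: √((-1.7747·111.32)² + (-0.5582·83.69)²) = √(39029.797133 + 2182.362046) = 203.0078 km
R5: √((-0.9427·111.32)² + (-1.2950·83.69)²) = √(11012.689878 + 11745.910100) = 150.8595 km
R6: √((-1.5942·111.32)² + (-0.3001·83.69)²) = √(31494.303253 + 630.781760) = 179.2347 km
R7: √((-0.9091·111.32)² + (0.6007·83.69)²) = √(10241.644830 + 2527.332601) = 112.9999 km
R8: √((-0.0958·111.32)² + (-1.1365·83.69)²) = √(113.730622 + 9046.613074) = 95.7097 km
R9: √((-0.5889·111.32)² + (0.6657·83.69)²) = √(4297.634763 + 3103.875191) = 86.0320 km
R10: √((0.8471·111.32)² + (0.3673·83.69)²) = √(8892.333840 + 944.906839) = 99.1829 km
R11: √((-0.9164·111.32)² + (0.2832·83.69)²) = √(10406.784378 + 561.737780) = 104.7307 km
R12: √((0.1977·111.32)² + (0.1993·83.69)²) = √(484.350479 + 278.202951) = 27.6144 km
R13: √((-1.3515·111.32)² + (0.6658·83.69)²) = √(22634.895583 + 3104.807776) = 160.4360 km
Sorted: R12 (27.6144 km) < R1 (83.5065 km) < R9 (86.0320 km) < R2 (91.0408 km) < R8 (95.7097 km) < …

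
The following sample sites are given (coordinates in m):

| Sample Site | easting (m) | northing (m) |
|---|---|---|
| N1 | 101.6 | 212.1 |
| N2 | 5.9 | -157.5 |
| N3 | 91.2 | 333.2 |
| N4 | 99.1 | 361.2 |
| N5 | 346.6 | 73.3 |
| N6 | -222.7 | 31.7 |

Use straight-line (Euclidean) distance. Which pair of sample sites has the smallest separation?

N3 and N4

Pairwise distances:
N1–N2: √((-95.7)² + (-369.6)²) = √(9158.490 + 136604.160) = 381.8 m
N1–N3: √((-10.4)² + (121.1)²) = √(108.160 + 14665.210) = 121.5 m
N1–N4: √((-2.5)² + (149.1)²) = √(6.250 + 22230.810) = 149.1 m
N1–N5: √((245.0)² + (-138.8)²) = √(60025.000 + 19265.440) = 281.6 m
N1–N6: √((-324.3)² + (-180.4)²) = √(105170.490 + 32544.160) = 371.1 m
N2–N3: √((85.3)² + (490.7)²) = √(7276.090 + 240786.490) = 498.1 m
N2–N4: √((93.2)² + (518.7)²) = √(8686.240 + 269049.690) = 527.0 m
N2–N5: √((340.7)² + (230.8)²) = √(116076.490 + 53268.640) = 411.5 m
N2–N6: √((-228.6)² + (189.2)²) = √(52257.960 + 35796.640) = 296.7 m
N3–N4: √((7.9)² + (28.0)²) = √(62.410 + 784.000) = 29.1 m
N3–N5: √((255.4)² + (-259.9)²) = √(65229.160 + 67548.010) = 364.4 m
N3–N6: √((-313.9)² + (-301.5)²) = √(98533.210 + 90902.250) = 435.2 m
N4–N5: √((247.5)² + (-287.9)²) = √(61256.250 + 82886.410) = 379.7 m
N4–N6: √((-321.8)² + (-329.5)²) = √(103555.240 + 108570.250) = 460.6 m
N5–N6: √((-569.3)² + (-41.6)²) = √(324102.490 + 1730.560) = 570.8 m
Closest pair: N3–N4 at 29.1 m.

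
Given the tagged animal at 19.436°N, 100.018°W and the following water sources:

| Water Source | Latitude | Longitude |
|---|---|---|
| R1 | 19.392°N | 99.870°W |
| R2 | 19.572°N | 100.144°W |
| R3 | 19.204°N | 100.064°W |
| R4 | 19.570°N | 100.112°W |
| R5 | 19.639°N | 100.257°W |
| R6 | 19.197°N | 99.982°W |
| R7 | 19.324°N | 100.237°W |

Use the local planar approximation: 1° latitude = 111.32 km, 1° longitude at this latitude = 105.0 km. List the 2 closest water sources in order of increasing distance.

R1, R4

Distances from 19.436°N, 100.018°W:
R1: √((-0.044·111.32)² + (0.148·105.0)²) = √(23.99119 + 241.49160) = 16.294 km
R2: √((0.136·111.32)² + (-0.126·105.0)²) = √(229.20507 + 175.03290) = 20.106 km
R3: √((-0.232·111.32)² + (-0.046·105.0)²) = √(666.99467 + 23.32890) = 26.274 km
R4: √((0.134·111.32)² + (-0.094·105.0)²) = √(222.51331 + 97.41690) = 17.887 km
R5: √((0.203·111.32)² + (-0.239·105.0)²) = √(510.66780 + 629.75903) = 33.770 km
R6: √((-0.239·111.32)² + (0.036·105.0)²) = √(707.85157 + 14.28840) = 26.873 km
R7: √((-0.112·111.32)² + (-0.219·105.0)²) = √(155.44703 + 528.77002) = 26.158 km
Sorted: R1 (16.294 km) < R4 (17.887 km) < R2 (20.106 km) < R7 (26.158 km) < …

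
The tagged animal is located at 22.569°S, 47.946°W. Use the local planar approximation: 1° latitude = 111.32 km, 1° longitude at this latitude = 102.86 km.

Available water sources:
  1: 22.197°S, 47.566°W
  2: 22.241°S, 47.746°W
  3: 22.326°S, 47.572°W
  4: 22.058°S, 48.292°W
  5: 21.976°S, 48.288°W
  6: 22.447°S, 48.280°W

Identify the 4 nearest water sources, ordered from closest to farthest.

Distances from 22.569°S, 47.946°W:
1: 56.944 km
2: 41.909 km
3: 47.028 km
4: 67.100 km
5: 74.801 km
6: 36.942 km
Sorted: 6 (36.942 km) < 2 (41.909 km) < 3 (47.028 km) < 1 (56.944 km) < 4 (67.100 km) < 5 (74.801 km)

6, 2, 3, 1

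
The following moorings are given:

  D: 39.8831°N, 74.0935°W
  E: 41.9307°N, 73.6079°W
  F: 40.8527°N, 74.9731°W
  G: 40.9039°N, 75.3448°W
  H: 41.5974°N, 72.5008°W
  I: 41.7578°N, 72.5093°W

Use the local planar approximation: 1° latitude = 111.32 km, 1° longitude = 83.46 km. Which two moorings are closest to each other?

Pairwise distances:
D–E: 231.5138 km
D–F: 130.5350 km
D–G: 154.3353 km
D–H: 232.5679 km
D–I: 247.0498 km
E–F: 165.4779 km
E–G: 184.6054 km
E–H: 99.5697 km
E–I: 93.6876 km
F–G: 31.5413 km
F–H: 222.3687 km
F–I: 228.9867 km
G–H: 249.5993 km
G–I: 255.0280 km
H–I: 17.8698 km
Closest pair: H–I at 17.8698 km.

H and I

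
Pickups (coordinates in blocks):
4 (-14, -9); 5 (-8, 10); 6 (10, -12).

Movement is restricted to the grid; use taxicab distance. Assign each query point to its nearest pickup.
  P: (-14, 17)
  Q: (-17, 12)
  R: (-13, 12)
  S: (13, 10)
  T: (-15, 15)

P at (-14, 17):
  4: 26 blocks
  5: 13 blocks
  6: 53 blocks
  → nearest: 5 (13 blocks)
Q at (-17, 12):
  4: 24 blocks
  5: 11 blocks
  6: 51 blocks
  → nearest: 5 (11 blocks)
R at (-13, 12):
  4: 22 blocks
  5: 7 blocks
  6: 47 blocks
  → nearest: 5 (7 blocks)
S at (13, 10):
  4: 46 blocks
  5: 21 blocks
  6: 25 blocks
  → nearest: 5 (21 blocks)
T at (-15, 15):
  4: 25 blocks
  5: 12 blocks
  6: 52 blocks
  → nearest: 5 (12 blocks)

P→5; Q→5; R→5; S→5; T→5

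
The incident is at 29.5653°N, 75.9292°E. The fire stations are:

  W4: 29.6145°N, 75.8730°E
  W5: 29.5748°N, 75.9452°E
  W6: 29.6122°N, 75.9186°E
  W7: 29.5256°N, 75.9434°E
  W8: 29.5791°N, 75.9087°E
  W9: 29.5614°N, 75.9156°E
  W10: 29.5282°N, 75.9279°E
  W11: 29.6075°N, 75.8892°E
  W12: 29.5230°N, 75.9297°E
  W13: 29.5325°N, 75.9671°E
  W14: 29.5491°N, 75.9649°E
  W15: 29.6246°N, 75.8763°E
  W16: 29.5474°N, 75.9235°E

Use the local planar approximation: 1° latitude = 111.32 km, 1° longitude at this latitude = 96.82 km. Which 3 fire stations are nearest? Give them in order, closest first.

Distances from 29.5653°N, 75.9292°E:
W4: 7.7204 km
W5: 1.8757 km
W6: 5.3208 km
W7: 4.6283 km
W8: 2.5099 km
W9: 1.3865 km
W10: 4.1319 km
W11: 6.0883 km
W12: 4.7091 km
W13: 5.1766 km
W14: 3.8986 km
W15: 8.3552 km
W16: 2.0676 km
Sorted: W9 (1.3865 km) < W5 (1.8757 km) < W16 (2.0676 km) < W8 (2.5099 km) < W14 (3.8986 km) < …

W9, W5, W16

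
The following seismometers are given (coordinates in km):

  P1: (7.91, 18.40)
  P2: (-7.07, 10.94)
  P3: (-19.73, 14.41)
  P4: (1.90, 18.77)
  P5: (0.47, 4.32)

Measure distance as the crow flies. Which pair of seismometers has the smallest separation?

Pairwise distances:
P1–P4: 6.02 km
P2–P5: 10.03 km
P2–P4: 11.91 km
P2–P3: 13.13 km
P4–P5: 14.52 km
P1–P5: 15.92 km
P1–P2: 16.73 km
P3–P4: 22.07 km
P3–P5: 22.58 km
P1–P3: 27.93 km
Closest pair: P1–P4 at 6.02 km.

P1 and P4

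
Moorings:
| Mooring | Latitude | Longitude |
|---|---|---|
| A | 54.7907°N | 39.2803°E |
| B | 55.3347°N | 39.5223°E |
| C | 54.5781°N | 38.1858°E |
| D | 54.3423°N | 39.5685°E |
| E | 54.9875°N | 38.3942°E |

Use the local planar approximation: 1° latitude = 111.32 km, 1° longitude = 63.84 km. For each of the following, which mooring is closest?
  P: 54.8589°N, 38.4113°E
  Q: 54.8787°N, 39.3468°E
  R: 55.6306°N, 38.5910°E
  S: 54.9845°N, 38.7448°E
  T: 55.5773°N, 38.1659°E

P at 54.8589°N, 38.4113°E:
  A: 55.9940 km
  B: 88.5208 km
  C: 34.4143 km
  D: 93.6204 km
  E: 14.3573 km
  → nearest: E (14.3573 km)
Q at 54.8787°N, 39.3468°E:
  A: 10.6765 km
  B: 51.9837 km
  C: 81.3220 km
  D: 61.3665 km
  E: 62.0083 km
  → nearest: A (10.6765 km)
R at 55.6306°N, 38.5910°E:
  A: 103.3356 km
  B: 67.9692 km
  C: 119.9859 km
  D: 156.4022 km
  E: 72.6840 km
  → nearest: B (67.9692 km)
S at 54.9845°N, 38.7448°E:
  A: 40.4244 km
  B: 63.1147 km
  C: 57.6214 km
  D: 88.7466 km
  E: 22.3848 km
  → nearest: E (22.3848 km)
T at 55.5773°N, 38.1659°E:
  A: 112.8223 km
  B: 90.7062 km
  C: 111.2382 km
  D: 164.0688 km
  E: 67.2548 km
  → nearest: E (67.2548 km)

P→E; Q→A; R→B; S→E; T→E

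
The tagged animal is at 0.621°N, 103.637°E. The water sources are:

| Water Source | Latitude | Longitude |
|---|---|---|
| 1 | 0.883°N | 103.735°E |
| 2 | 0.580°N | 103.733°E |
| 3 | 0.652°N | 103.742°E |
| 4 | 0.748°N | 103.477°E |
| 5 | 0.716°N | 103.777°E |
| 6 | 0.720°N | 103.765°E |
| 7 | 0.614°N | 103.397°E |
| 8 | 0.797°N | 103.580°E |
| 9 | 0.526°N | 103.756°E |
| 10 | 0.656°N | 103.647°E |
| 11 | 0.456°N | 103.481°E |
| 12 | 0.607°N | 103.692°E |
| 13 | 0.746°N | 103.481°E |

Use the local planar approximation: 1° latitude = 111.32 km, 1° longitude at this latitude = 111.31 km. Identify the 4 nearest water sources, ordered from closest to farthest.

Distances from 0.621°N, 103.637°E:
1: √((0.262·111.32)² + (0.098·111.31)²) = √(850.64622 + 118.99275) = 31.139 km
2: √((-0.041·111.32)² + (0.096·111.31)²) = √(20.83119 + 114.18547) = 11.620 km
3: √((0.031·111.32)² + (0.105·111.31)²) = √(11.90885 + 136.59883) = 12.186 km
4: √((0.127·111.32)² + (-0.160·111.31)²) = √(199.87286 + 317.18185) = 22.739 km
5: √((0.095·111.32)² + (0.140·111.31)²) = √(111.83909 + 242.84236) = 18.833 km
6: √((0.099·111.32)² + (0.128·111.31)²) = √(121.45539 + 202.99639) = 18.013 km
7: √((-0.007·111.32)² + (-0.240·111.31)²) = √(0.60721 + 713.65917) = 26.726 km
8: √((0.176·111.32)² + (-0.057·111.31)²) = √(383.85900 + 40.25484) = 20.594 km
9: √((-0.095·111.32)² + (0.119·111.31)²) = √(111.83909 + 175.45360) = 16.950 km
10: √((0.035·111.32)² + (0.010·111.31)²) = √(15.18037 + 1.23899) = 4.052 km
11: √((-0.165·111.32)² + (-0.156·111.31)²) = √(337.37608 + 301.52100) = 25.276 km
12: √((-0.014·111.32)² + (0.055·111.31)²) = √(2.42886 + 37.47950) = 6.317 km
13: √((0.125·111.32)² + (-0.156·111.31)²) = √(193.62722 + 301.52100) = 22.252 km
Sorted: 10 (4.052 km) < 12 (6.317 km) < 2 (11.620 km) < 3 (12.186 km) < 9 (16.950 km) < 6 (18.013 km) < …

10, 12, 2, 3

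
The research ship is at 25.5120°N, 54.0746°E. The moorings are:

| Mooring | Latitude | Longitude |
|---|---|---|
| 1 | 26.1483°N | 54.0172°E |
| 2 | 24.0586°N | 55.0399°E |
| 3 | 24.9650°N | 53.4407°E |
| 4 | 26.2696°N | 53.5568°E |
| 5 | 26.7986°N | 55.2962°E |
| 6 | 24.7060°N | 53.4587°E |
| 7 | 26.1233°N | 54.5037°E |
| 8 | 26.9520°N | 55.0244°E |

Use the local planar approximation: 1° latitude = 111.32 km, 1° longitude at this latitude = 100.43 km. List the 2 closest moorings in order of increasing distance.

Distances from 25.5120°N, 54.0746°E:
1: 71.0671 km
2: 188.6138 km
3: 88.0952 km
4: 99.0800 km
5: 188.5865 km
6: 108.9789 km
7: 80.5477 km
8: 186.5350 km
Sorted: 1 (71.0671 km) < 7 (80.5477 km) < 3 (88.0952 km) < 4 (99.0800 km) < …

1, 7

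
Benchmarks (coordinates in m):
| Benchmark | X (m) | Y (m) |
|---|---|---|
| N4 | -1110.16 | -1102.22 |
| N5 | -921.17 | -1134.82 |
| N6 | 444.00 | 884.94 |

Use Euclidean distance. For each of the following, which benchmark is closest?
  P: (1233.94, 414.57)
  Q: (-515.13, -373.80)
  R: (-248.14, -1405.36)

P→N6; Q→N5; R→N5

P at (1233.94, 414.57):
  N4: 2792.03 m
  N5: 2654.26 m
  N6: 919.38 m
  → nearest: N6 (919.38 m)
Q at (-515.13, -373.80):
  N4: 940.56 m
  N5: 862.57 m
  N6: 1582.52 m
  → nearest: N5 (862.57 m)
R at (-248.14, -1405.36):
  N4: 913.77 m
  N5: 725.37 m
  N6: 2392.60 m
  → nearest: N5 (725.37 m)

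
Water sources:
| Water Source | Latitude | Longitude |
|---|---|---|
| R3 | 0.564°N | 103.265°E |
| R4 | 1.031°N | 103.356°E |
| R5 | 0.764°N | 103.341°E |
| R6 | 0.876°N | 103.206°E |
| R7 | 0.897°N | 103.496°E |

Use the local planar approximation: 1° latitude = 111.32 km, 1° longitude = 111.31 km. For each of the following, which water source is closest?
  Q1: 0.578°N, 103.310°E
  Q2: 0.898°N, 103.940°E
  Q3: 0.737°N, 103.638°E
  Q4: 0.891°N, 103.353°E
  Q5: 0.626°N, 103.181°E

Q1 at 0.578°N, 103.310°E:
  R3: 5.246 km
  R4: 50.687 km
  R5: 20.991 km
  R6: 35.135 km
  R7: 41.106 km
  → nearest: R3 (5.246 km)
Q2 at 0.898°N, 103.940°E:
  R3: 83.831 km
  R4: 66.670 km
  R5: 68.323 km
  R6: 81.738 km
  R7: 49.422 km
  → nearest: R7 (49.422 km)
Q3 at 0.737°N, 103.638°E:
  R3: 45.768 km
  R4: 45.348 km
  R5: 33.195 km
  R6: 50.514 km
  R7: 23.813 km
  → nearest: R7 (23.813 km)
Q4 at 0.891°N, 103.353°E:
  R3: 37.697 km
  R4: 15.588 km
  R5: 14.201 km
  R6: 16.448 km
  R7: 15.931 km
  → nearest: R5 (14.201 km)
Q5 at 0.626°N, 103.181°E:
  R3: 11.621 km
  R4: 49.113 km
  R5: 23.520 km
  R6: 27.969 km
  R7: 46.255 km
  → nearest: R3 (11.621 km)

Q1→R3; Q2→R7; Q3→R7; Q4→R5; Q5→R3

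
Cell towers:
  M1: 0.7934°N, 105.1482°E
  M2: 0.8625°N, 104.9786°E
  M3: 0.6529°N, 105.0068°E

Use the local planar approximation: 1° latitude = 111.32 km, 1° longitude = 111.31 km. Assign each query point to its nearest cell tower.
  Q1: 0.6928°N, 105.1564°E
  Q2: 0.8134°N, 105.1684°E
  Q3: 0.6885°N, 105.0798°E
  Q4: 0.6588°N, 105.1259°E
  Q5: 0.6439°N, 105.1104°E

Q1 at 0.6928°N, 105.1564°E:
  M1: 11.2359 km
  M2: 27.3597 km
  M3: 17.2342 km
  → nearest: M1 (11.2359 km)
Q2 at 0.8134°N, 105.1684°E:
  M1: 3.1642 km
  M2: 21.8222 km
  M3: 25.3531 km
  → nearest: M1 (3.1642 km)
Q3 at 0.6885°N, 105.0798°E:
  M1: 13.9402 km
  M2: 22.4070 km
  M3: 9.0405 km
  → nearest: M3 (9.0405 km)
Q4 at 0.6588°N, 105.1259°E:
  M1: 15.1879 km
  M2: 27.9826 km
  M3: 13.2733 km
  → nearest: M3 (13.2733 km)
Q5 at 0.6439°N, 105.1104°E:
  M1: 17.1660 km
  M2: 28.4148 km
  M3: 11.5752 km
  → nearest: M3 (11.5752 km)

Q1→M1; Q2→M1; Q3→M3; Q4→M3; Q5→M3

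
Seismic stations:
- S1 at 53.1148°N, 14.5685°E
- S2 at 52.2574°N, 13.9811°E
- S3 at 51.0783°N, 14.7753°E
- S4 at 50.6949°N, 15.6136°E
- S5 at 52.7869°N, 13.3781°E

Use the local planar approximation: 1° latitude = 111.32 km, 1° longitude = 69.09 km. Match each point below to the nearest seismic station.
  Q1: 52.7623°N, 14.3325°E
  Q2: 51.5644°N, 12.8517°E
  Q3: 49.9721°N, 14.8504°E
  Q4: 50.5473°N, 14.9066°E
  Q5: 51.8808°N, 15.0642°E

Q1→S1; Q2→S2; Q3→S4; Q4→S4; Q5→S2

Q1 at 52.7623°N, 14.3325°E:
  S1: 42.4931 km
  S2: 61.2249 km
  S3: 189.9428 km
  S4: 246.5766 km
  S5: 65.9963 km
  → nearest: S1 (42.4931 km)
Q2 at 51.5644°N, 12.8517°E:
  S1: 209.4199 km
  S2: 109.7271 km
  S3: 143.4956 km
  S4: 213.9649 km
  S5: 140.8646 km
  → nearest: S2 (109.7271 km)
Q3 at 49.9721°N, 14.8504°E:
  S1: 350.3871 km
  S2: 261.3931 km
  S3: 123.2514 km
  S4: 96.2006 km
  S5: 329.4410 km
  → nearest: S4 (96.2006 km)
Q4 at 50.5473°N, 14.9066°E:
  S1: 286.7671 km
  S2: 200.8203 km
  S3: 59.8030 km
  S4: 51.5361 km
  S5: 270.7560 km
  → nearest: S4 (51.5361 km)
Q5 at 51.8808°N, 15.0642°E:
  S1: 141.5738 km
  S2: 85.7746 km
  S3: 91.5370 km
  S4: 137.3631 km
  S5: 154.0932 km
  → nearest: S2 (85.7746 km)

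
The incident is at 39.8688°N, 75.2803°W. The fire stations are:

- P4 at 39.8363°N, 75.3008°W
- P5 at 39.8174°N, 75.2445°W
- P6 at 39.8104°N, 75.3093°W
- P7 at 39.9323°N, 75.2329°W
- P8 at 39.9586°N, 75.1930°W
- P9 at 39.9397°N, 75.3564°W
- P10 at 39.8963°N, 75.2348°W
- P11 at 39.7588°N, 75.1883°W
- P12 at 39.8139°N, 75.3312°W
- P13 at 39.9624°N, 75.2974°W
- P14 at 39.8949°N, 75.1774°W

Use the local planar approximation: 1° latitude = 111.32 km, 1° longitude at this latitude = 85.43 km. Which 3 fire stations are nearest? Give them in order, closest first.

P4, P10, P5

Distances from 39.8688°N, 75.2803°W:
P4: √((-0.0325·111.32)² + (-0.0205·85.43)²) = √(13.089200 + 3.067104) = 4.0195 km
P5: √((-0.0514·111.32)² + (0.0358·85.43)²) = √(32.739545 + 9.353774) = 6.4879 km
P6: √((-0.0584·111.32)² + (-0.0290·85.43)²) = √(42.264145 + 6.137858) = 6.9572 km
P7: √((0.0635·111.32)² + (0.0474·85.43)²) = √(49.968216 + 16.397495) = 8.1465 km
P8: √((0.0898·111.32)² + (0.0873·85.43)²) = √(99.930732 + 55.622346) = 12.4721 km
P9: √((0.0709·111.32)² + (-0.0761·85.43)²) = √(62.292945 + 42.265900) = 10.2254 km
P10: √((0.0275·111.32)² + (0.0455·85.43)²) = √(9.371558 + 15.109274) = 4.9478 km
P11: √((-0.1100·111.32)² + (0.0920·85.43)²) = √(149.944923 + 61.772683) = 14.5505 km
P12: √((-0.0549·111.32)² + (-0.0509·85.43)²) = √(37.350041 + 18.908470) = 7.5006 km
P13: √((0.0936·111.32)² + (-0.0171·85.43)²) = √(108.567064 + 2.134091) = 10.5215 km
P14: √((0.0261·111.32)² + (0.1029·85.43)²) = √(8.441651 + 77.277233) = 9.2584 km
Sorted: P4 (4.0195 km) < P10 (4.9478 km) < P5 (6.4879 km) < P6 (6.9572 km) < P12 (7.5006 km) < …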